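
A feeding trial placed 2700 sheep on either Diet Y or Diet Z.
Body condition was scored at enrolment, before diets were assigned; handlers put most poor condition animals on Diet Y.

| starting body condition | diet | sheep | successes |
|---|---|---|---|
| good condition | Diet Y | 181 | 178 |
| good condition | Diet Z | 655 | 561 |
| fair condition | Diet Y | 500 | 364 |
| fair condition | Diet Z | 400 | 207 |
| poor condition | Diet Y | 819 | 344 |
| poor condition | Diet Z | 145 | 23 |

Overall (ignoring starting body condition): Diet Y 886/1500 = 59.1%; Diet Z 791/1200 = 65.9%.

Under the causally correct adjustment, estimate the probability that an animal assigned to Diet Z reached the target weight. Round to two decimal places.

0.49

Nothing the diet does changes starting body condition; the imbalance is an allocation artefact. With starting body condition also predicting the outcome, the pooled figure is confounded, and the within-stratum comparison is the causal one.
Standardising Diet Z to the population starting body condition mix: 0.310·561/655 + 0.333·207/400 + 0.357·23/145 = 0.494.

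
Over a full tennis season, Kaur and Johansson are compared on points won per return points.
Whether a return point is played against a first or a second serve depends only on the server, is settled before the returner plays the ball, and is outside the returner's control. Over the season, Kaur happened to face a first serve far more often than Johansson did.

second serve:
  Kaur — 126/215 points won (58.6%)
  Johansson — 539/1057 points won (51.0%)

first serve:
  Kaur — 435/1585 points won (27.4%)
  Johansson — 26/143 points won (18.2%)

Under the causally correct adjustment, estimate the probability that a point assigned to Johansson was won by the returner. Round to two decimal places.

Serve type satisfies the back-door criterion: it is not a descendant of the player, and it blocks the spurious path from player to outcome. Adjusting for it (i.e., using the within-serve type rates) gives the causal effect.
Standardising Johansson to the population serve type mix: 0.424·539/1057 + 0.576·26/143 = 0.321.

0.32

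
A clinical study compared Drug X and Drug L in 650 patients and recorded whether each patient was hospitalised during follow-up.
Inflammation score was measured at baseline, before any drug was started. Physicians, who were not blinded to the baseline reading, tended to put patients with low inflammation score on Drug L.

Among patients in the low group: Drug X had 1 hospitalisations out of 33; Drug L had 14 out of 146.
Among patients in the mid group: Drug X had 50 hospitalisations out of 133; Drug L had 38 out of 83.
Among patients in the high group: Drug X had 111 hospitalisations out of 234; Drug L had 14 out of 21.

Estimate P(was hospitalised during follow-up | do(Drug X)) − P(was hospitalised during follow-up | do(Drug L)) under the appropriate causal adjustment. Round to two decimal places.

-0.12

Within every inflammation score level Drug X has the lower rate, yet pooled Drug L does — Simpson's reversal.
Here inflammation score is a common cause — it drives both which drug a case falls under and the outcome. The crude comparison mixes populations; the stratum-specific rates are the causally relevant ones.
Adjusting over the population distribution of inflammation score: 0.275·(0.030−0.096) + 0.332·(0.376−0.458) + 0.392·(0.474−0.667) = -0.121.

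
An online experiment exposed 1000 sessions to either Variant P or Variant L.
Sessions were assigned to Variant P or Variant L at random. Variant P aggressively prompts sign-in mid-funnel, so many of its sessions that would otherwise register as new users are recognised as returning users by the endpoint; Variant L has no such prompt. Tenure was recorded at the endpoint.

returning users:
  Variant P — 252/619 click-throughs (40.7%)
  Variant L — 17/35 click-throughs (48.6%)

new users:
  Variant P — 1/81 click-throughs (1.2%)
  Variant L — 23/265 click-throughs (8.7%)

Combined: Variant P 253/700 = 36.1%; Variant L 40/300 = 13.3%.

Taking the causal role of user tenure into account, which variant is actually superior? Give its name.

Because the variant influences user tenure, user tenure is a post-treatment mediator, not a confounder. Stratifying on it would bias the estimate; the causal effect is the crude pooled difference.
Pooled: Variant P 36.1% vs Variant L 13.3%; Variant P is higher overall.

Variant P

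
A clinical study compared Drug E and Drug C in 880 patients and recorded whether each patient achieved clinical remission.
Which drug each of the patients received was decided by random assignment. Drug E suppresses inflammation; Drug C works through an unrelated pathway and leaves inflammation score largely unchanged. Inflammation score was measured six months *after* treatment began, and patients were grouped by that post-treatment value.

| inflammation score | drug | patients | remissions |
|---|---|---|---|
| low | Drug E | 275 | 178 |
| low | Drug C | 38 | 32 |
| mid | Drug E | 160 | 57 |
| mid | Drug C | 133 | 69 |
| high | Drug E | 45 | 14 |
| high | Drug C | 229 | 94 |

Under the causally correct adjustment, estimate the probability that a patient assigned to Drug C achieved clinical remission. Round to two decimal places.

0.49

Inflammation score is downstream of the drug. One should not condition on a consequence of treatment, so the overall rates are the right comparison.
So P(outcome | do(Drug C)) is just the pooled rate for Drug C: 195/400 = 0.487.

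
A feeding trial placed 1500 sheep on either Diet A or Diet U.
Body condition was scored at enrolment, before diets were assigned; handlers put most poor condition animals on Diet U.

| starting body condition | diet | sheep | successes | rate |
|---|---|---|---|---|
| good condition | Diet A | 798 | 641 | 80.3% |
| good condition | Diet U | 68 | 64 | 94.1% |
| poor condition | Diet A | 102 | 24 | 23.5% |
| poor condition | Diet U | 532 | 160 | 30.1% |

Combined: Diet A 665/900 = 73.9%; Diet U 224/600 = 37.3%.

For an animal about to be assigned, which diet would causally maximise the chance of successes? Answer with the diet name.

Diet U

Since starting body condition is a pre-existing factor (not a product of the diet) and it affects the outcome on its own, it is a confounder. The stratified rates, not the pooled rate, identify the causal effect.
Within each level — good condition: 80.3% vs 94.1%; poor condition: 23.5% vs 30.1% — Diet U is higher every time.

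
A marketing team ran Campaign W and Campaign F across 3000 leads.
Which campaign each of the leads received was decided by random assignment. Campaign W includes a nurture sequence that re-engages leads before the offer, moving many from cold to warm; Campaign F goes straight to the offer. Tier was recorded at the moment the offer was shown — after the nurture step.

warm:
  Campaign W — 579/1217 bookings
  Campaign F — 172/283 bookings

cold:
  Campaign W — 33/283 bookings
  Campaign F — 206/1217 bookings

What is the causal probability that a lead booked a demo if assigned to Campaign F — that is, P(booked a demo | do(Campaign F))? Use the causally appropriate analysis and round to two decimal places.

0.25

The distribution of engagement tier is itself part of what the campaign does — it is an intermediate outcome. Holding it fixed would remove that part of the effect; the total effect is the pooled difference.
So P(outcome | do(Campaign F)) is just the pooled rate for Campaign F: 378/1500 = 0.252.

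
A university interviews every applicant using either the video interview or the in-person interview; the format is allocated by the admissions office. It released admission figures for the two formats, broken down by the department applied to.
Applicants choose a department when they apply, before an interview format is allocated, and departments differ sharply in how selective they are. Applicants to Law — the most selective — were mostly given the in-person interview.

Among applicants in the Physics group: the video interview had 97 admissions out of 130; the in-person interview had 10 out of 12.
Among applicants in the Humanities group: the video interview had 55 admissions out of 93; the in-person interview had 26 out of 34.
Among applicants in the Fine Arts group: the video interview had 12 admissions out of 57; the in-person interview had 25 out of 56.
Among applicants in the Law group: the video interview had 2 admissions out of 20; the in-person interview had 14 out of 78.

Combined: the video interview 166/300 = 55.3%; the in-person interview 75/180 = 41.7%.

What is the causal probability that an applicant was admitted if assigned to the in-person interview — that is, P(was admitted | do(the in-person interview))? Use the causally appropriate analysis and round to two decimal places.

0.59

Department satisfies the back-door criterion: it is not a descendant of the interview format, and it blocks the spurious path from interview format to outcome. Adjusting for it (i.e., using the within-department rates) gives the causal effect.
Standardising the in-person interview to the population department mix: 0.296·10/12 + 0.265·26/34 + 0.235·25/56 + 0.204·14/78 = 0.591.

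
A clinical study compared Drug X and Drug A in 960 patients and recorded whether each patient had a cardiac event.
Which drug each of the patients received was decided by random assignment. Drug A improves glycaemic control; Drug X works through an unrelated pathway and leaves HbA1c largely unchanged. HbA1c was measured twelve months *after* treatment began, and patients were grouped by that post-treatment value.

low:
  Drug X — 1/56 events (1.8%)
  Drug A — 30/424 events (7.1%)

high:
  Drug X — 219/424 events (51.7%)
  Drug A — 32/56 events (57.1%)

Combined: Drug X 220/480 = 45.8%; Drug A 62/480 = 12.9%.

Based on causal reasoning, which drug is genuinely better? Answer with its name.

Drug A

HbA1c lies on the pathway drug → HbA1c → outcome, so adjusting for it blocks the indirect effect. For the total causal effect of drug, use the unadjusted pooled rates.
Pooled: Drug X 45.8% vs Drug A 12.9%; Drug A is lower overall.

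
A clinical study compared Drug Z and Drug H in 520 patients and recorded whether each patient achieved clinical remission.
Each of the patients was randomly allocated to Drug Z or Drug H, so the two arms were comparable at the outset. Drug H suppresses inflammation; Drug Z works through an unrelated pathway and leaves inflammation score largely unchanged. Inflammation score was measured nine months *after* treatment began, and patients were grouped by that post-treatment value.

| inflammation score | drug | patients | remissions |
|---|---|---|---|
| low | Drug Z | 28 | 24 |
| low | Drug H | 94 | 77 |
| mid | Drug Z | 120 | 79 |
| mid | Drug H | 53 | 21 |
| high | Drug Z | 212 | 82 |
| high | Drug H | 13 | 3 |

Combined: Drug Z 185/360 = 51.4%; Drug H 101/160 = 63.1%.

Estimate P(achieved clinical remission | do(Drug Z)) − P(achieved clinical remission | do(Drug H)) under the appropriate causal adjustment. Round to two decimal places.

-0.12

Stratifying would compare drugs among patients the drugs themselves sorted into inflammation score groups — a form of selection on an intermediate. The unconditioned pooled rates give the total causal effect.
The causal difference is the pooled difference: 0.514 − 0.631 = -0.117.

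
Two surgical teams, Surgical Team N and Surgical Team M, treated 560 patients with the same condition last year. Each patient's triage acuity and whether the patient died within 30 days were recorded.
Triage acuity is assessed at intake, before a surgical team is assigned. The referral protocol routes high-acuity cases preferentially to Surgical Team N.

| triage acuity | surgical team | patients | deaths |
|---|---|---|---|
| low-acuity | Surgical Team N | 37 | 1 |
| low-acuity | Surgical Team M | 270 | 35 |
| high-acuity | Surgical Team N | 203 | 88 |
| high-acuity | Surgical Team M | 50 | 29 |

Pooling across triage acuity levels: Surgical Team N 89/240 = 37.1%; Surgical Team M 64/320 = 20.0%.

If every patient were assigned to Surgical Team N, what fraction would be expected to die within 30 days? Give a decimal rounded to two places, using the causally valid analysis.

The stratified and pooled comparisons disagree (Surgical Team N wins within each triage acuity; Surgical Team M wins overall), so the answer turns on the causal role of triage acuity.
Triage acuity is set before the surgical team has any effect — it is not caused by the surgical team — and it independently drives the outcome. That makes it a confounder, so the causal comparison is within triage acuity levels.
Standardising Surgical Team N to the population triage acuity mix: 0.548·1/37 + 0.452·88/203 = 0.211.

0.21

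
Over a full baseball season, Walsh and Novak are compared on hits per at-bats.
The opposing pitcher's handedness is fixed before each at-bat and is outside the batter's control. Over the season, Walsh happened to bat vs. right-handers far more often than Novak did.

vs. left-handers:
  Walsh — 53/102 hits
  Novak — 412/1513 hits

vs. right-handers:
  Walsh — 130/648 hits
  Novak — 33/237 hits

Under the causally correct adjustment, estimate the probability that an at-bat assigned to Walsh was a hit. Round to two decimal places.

0.41

The imbalance in pitcher handedness arose from how at-bats were allocated, not from anything the player did; and pitcher handedness independently affects the outcome. The pooled gap is confounded — condition on pitcher handedness.
Standardising Walsh to the population pitcher handedness mix: 0.646·53/102 + 0.354·130/648 = 0.407.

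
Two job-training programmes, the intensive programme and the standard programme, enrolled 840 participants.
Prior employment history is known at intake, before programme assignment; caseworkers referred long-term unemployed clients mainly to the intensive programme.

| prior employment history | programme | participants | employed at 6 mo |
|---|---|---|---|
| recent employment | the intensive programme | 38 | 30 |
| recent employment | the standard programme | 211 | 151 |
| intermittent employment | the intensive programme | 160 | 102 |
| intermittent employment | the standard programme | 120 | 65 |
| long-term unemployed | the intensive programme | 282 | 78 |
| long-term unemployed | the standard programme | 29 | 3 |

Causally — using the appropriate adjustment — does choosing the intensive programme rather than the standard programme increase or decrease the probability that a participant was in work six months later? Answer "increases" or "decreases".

Within every prior employment history level the intensive programme has the higher rate, yet pooled the standard programme does — Simpson's reversal.
Prior employment history satisfies the back-door criterion: it is not a descendant of the programme, and it blocks the spurious path from programme to outcome. Adjusting for it (i.e., using the within-prior employment history rates) gives the causal effect.
Within each level — recent employment: 78.9% vs 71.6%; intermittent employment: 63.7% vs 54.2%; long-term unemployed: 27.7% vs 10.3% — the intensive programme is higher every time.

increases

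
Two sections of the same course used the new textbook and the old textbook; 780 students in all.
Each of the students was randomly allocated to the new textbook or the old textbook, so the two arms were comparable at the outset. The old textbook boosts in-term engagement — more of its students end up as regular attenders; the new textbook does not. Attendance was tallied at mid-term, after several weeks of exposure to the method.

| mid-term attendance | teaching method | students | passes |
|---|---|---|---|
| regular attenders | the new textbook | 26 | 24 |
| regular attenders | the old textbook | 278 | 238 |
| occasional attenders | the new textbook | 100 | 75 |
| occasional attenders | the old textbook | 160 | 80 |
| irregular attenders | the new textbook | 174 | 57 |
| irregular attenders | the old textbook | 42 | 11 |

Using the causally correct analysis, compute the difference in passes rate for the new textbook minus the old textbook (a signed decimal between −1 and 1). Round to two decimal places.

Within every mid-term attendance level the new textbook has the higher rate, yet pooled the old textbook does — Simpson's reversal.
Because the teaching method influences mid-term attendance, mid-term attendance is a post-treatment mediator, not a confounder. Stratifying on it would bias the estimate; the causal effect is the crude pooled difference.
The causal difference is the pooled difference: 0.520 − 0.685 = -0.165.

-0.17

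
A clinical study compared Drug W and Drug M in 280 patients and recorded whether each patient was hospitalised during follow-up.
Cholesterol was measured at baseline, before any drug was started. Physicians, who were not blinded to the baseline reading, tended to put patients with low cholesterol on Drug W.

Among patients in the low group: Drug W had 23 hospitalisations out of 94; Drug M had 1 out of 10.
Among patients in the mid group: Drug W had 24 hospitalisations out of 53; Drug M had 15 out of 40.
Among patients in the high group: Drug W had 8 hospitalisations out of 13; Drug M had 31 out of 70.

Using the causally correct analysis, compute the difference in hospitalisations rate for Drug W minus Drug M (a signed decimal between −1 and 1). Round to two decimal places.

Within every cholesterol level Drug M has the lower rate, yet pooled Drug W does — Simpson's reversal.
Here cholesterol is a common cause — it drives both which drug a case falls under and the outcome. The crude comparison mixes populations; the stratum-specific rates are the causally relevant ones.
Adjusting over the population distribution of cholesterol: 0.371·(0.245−0.100) + 0.332·(0.453−0.375) + 0.296·(0.615−0.443) = +0.131.

+0.13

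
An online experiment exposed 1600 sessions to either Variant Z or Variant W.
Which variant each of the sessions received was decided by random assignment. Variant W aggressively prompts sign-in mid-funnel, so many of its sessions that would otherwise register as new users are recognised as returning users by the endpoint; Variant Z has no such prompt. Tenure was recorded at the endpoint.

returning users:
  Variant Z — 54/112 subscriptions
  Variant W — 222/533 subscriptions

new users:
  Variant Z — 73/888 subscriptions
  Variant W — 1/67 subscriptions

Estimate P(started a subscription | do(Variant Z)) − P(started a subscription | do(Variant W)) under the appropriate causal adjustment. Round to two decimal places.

-0.24

The distribution of user tenure is itself part of what the variant does — it is an intermediate outcome. Holding it fixed would remove that part of the effect; the total effect is the pooled difference.
The causal difference is the pooled difference: 0.127 − 0.372 = -0.245.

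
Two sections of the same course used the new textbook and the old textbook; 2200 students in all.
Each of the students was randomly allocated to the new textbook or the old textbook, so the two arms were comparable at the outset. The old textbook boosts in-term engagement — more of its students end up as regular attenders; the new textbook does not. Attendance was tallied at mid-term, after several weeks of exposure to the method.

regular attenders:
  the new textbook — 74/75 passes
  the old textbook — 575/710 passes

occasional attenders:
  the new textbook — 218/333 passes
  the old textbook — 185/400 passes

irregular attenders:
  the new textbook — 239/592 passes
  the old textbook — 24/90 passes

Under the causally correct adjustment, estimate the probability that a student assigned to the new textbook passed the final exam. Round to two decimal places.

The mid-term attendance-specific comparison favours the new textbook throughout, but the pooled figures favour the old textbook. The question is whether to condition on mid-term attendance.
Mid-term attendance is recorded after the teaching method and is itself shifted by it — it sits on the causal path from teaching method to outcome. Conditioning on a mediator would strip out part of the effect we want; the pooled comparison gives the total causal effect.
So P(outcome | do(the new textbook)) is just the pooled rate for the new textbook: 531/1000 = 0.531.

0.53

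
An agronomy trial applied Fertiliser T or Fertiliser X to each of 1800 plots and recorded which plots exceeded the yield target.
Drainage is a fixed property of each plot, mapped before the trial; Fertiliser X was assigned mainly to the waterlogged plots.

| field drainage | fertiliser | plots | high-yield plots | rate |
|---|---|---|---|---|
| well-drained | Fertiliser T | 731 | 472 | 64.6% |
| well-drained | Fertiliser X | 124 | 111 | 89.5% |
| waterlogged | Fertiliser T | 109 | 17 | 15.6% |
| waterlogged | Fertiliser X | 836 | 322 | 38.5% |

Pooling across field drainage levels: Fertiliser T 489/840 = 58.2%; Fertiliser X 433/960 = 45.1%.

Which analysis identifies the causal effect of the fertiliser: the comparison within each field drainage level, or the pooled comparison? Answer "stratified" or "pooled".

stratified

Within every field drainage level Fertiliser X has the higher rate, yet pooled Fertiliser T does — Simpson's reversal.
The imbalance in field drainage arose from how plots were allocated, not from anything the fertiliser did; and field drainage independently affects the outcome. The pooled gap is confounded — condition on field drainage.
Within each level — well-drained: 64.6% vs 89.5%; waterlogged: 15.6% vs 38.5% — Fertiliser X is higher every time.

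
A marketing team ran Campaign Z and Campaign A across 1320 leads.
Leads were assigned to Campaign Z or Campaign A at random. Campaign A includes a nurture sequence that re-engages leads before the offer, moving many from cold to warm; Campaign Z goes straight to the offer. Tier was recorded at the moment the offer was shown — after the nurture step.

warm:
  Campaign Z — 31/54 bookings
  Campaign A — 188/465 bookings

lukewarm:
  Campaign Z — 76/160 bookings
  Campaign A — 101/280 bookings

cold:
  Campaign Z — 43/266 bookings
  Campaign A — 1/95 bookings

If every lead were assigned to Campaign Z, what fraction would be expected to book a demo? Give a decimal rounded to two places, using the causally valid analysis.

Engagement tier is recorded after the campaign and is itself shifted by it — it sits on the causal path from campaign to outcome. Conditioning on a mediator would strip out part of the effect we want; the pooled comparison gives the total causal effect.
So P(outcome | do(Campaign Z)) is just the pooled rate for Campaign Z: 150/480 = 0.312.

0.31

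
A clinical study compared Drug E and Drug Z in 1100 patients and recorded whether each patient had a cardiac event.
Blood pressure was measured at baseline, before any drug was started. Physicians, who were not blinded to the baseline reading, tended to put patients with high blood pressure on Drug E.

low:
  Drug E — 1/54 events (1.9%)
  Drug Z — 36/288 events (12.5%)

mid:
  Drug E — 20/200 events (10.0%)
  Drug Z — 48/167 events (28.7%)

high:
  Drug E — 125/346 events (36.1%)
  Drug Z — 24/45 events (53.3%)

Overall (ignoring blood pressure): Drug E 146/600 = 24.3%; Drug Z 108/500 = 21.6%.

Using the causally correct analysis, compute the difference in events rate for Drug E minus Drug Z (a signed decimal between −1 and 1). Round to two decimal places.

-0.16

Within every blood pressure level Drug E has the lower rate, yet pooled Drug Z does — Simpson's reversal.
Nothing the drug does changes blood pressure; the imbalance is an allocation artefact. With blood pressure also predicting the outcome, the pooled figure is confounded, and the within-stratum comparison is the causal one.
Adjusting over the population distribution of blood pressure: 0.311·(0.019−0.125) + 0.334·(0.100−0.287) + 0.355·(0.361−0.533) = -0.157.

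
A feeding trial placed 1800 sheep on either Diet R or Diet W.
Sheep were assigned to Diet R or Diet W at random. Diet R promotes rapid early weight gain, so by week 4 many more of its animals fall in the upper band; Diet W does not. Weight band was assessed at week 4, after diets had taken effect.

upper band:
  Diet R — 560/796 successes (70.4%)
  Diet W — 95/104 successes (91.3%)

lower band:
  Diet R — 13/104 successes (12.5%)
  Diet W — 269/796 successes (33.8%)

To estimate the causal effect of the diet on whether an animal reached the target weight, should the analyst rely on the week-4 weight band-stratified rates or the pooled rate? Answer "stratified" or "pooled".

pooled

Because the diet influences week-4 weight band, week-4 weight band is a post-treatment mediator, not a confounder. Stratifying on it would bias the estimate; the causal effect is the crude pooled difference.
Pooled: Diet R 63.7% vs Diet W 40.4%; Diet R is higher overall.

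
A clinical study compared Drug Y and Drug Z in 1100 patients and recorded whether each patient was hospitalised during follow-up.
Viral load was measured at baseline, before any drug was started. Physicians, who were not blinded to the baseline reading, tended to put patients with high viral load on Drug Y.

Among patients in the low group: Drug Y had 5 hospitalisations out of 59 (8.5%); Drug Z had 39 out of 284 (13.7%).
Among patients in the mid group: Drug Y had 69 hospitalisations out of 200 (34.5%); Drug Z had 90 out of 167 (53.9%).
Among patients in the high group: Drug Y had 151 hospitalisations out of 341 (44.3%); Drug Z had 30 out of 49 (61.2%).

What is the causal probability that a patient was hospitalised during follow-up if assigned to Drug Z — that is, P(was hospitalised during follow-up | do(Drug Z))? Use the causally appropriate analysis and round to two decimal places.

The viral load-specific comparison favours Drug Y throughout, but the pooled figures favour Drug Z. The question is whether to condition on viral load.
Viral load satisfies the back-door criterion: it is not a descendant of the drug, and it blocks the spurious path from drug to outcome. Adjusting for it (i.e., using the within-viral load rates) gives the causal effect.
Standardising Drug Z to the population viral load mix: 0.312·39/284 + 0.334·90/167 + 0.355·30/49 = 0.440.

0.44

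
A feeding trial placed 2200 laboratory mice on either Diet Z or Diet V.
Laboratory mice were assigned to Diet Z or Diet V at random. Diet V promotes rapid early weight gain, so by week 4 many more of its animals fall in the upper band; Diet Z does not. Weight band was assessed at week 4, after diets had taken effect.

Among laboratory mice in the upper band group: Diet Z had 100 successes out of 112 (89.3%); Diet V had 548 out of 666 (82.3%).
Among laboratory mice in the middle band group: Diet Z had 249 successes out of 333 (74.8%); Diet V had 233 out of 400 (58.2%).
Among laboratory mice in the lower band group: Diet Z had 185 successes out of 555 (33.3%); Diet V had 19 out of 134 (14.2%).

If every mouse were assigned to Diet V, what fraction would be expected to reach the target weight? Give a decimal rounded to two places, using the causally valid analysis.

Week-4 weight band is recorded after the diet and is itself shifted by it — it sits on the causal path from diet to outcome. Conditioning on a mediator would strip out part of the effect we want; the pooled comparison gives the total causal effect.
So P(outcome | do(Diet V)) is just the pooled rate for Diet V: 800/1200 = 0.667.

0.67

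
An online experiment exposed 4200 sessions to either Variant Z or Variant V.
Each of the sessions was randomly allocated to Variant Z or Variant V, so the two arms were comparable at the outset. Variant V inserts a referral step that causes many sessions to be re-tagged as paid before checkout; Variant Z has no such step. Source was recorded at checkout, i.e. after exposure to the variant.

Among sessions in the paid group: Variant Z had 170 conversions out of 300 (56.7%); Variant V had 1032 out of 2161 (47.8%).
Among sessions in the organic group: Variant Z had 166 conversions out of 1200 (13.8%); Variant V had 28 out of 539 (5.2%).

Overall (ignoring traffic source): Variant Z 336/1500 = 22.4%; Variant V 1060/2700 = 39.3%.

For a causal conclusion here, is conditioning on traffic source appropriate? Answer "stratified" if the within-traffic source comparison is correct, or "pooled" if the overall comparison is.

pooled

The traffic source-specific comparison favours Variant Z throughout, but the pooled figures favour Variant V. The question is whether to condition on traffic source.
Because the variant influences traffic source, traffic source is a post-treatment mediator, not a confounder. Stratifying on it would bias the estimate; the causal effect is the crude pooled difference.
Pooled: Variant Z 22.4% vs Variant V 39.3%; Variant V is higher overall.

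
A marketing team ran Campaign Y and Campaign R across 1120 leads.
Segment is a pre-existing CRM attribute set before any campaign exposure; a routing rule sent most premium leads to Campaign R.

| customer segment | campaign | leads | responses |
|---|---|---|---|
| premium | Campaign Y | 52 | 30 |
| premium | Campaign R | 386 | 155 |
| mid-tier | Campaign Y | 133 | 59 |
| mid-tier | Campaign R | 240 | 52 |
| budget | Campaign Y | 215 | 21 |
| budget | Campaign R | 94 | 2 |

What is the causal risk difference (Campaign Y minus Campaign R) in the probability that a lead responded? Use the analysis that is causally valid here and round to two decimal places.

+0.17

Within every customer segment level Campaign Y has the higher rate, yet pooled Campaign R does — Simpson's reversal.
Customer segment differs across campaigns for reasons unrelated to any effect of the campaign itself, and it separately predicts the outcome — a classic confounder. We must compare within customer segment levels.
Adjusting over the population distribution of customer segment: 0.391·(0.577−0.402) + 0.333·(0.444−0.217) + 0.276·(0.098−0.021) = +0.165.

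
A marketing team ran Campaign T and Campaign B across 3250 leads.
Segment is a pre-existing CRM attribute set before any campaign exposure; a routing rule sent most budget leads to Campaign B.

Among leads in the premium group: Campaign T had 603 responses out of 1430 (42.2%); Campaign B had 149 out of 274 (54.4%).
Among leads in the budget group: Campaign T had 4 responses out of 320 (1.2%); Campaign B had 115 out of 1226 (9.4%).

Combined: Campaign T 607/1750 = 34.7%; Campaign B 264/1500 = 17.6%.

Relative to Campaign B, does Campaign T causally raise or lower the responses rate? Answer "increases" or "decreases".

Campaign B is higher inside every customer segment stratum but Campaign T is higher in aggregate. Whether to stratify depends on how customer segment relates to the campaign.
Customer segment is set before the campaign has any effect — it is not caused by the campaign — and it independently drives the outcome. That makes it a confounder, so the causal comparison is within customer segment levels.
Within each level — premium: 42.2% vs 54.4%; budget: 1.2% vs 9.4% — Campaign B is higher every time.

decreases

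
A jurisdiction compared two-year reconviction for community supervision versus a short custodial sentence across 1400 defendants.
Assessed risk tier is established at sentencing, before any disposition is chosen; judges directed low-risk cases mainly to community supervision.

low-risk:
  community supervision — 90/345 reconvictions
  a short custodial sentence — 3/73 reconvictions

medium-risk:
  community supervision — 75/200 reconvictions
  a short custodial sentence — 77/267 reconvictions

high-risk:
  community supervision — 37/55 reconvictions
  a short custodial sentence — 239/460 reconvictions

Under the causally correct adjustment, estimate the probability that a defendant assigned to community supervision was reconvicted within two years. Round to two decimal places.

Assessed risk tier is set before the disposition has any effect — it is not caused by the disposition — and it independently drives the outcome. That makes it a confounder, so the causal comparison is within assessed risk tier levels.
Standardising community supervision to the population assessed risk tier mix: 0.299·90/345 + 0.334·75/200 + 0.368·37/55 = 0.450.

0.45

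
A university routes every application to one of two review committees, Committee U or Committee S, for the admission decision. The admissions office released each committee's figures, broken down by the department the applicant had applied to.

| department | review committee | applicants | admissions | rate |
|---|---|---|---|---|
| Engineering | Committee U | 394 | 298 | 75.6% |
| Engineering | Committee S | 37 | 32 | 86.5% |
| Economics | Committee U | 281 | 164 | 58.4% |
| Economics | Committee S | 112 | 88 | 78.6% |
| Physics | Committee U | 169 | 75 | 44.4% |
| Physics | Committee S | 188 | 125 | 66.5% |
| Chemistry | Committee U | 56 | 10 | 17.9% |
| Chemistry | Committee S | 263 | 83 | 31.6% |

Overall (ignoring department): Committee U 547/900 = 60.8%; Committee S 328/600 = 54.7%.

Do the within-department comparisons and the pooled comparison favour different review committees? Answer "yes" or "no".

Within each department level (Engineering 75.6% vs 86.5%; Economics 58.4% vs 78.6%; Physics 44.4% vs 66.5%; Chemistry 17.9% vs 31.6%), Committee S has the higher rate every time. Pooled: 60.8% vs 54.7% — Committee U has the higher rate overall. The two comparisons disagree.

yes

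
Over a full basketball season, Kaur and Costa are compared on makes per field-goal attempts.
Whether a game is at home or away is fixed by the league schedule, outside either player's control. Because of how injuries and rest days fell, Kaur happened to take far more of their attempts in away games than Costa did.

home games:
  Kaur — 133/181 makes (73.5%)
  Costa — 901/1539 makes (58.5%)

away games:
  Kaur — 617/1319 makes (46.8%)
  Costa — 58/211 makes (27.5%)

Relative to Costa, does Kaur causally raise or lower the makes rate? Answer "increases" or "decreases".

increases

The game venue-specific comparison favours Kaur throughout, but the pooled figures favour Costa. The question is whether to condition on game venue.
Since game venue is a pre-existing factor (not a product of the player) and it affects the outcome on its own, it is a confounder. The stratified rates, not the pooled rate, identify the causal effect.
Within each level — home games: 73.5% vs 58.5%; away games: 46.8% vs 27.5% — Kaur is higher every time.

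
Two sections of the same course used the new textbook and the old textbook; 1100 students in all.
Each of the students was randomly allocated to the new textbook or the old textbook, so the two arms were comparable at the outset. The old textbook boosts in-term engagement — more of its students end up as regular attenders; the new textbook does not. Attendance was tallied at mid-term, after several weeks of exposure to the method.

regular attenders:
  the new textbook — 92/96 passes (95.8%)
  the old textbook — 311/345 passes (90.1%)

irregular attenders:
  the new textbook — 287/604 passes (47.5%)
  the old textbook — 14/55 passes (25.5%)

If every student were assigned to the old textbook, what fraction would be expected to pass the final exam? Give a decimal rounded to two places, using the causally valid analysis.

0.81

the new textbook is higher inside every mid-term attendance stratum but the old textbook is higher in aggregate. Whether to stratify depends on how mid-term attendance relates to the teaching method.
Because the teaching method influences mid-term attendance, mid-term attendance is a post-treatment mediator, not a confounder. Stratifying on it would bias the estimate; the causal effect is the crude pooled difference.
So P(outcome | do(the old textbook)) is just the pooled rate for the old textbook: 325/400 = 0.812.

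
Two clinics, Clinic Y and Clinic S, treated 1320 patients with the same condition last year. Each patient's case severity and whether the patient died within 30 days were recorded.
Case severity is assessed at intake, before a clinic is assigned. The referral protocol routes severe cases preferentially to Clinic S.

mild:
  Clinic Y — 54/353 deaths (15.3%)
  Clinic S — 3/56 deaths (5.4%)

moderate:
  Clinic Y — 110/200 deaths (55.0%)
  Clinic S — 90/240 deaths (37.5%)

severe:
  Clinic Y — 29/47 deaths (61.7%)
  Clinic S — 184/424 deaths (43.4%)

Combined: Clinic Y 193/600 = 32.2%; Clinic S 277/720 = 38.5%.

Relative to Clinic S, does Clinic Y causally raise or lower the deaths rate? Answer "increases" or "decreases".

increases

Case severity is set before the clinic has any effect — it is not caused by the clinic — and it independently drives the outcome. That makes it a confounder, so the causal comparison is within case severity levels.
Within each level — mild: 15.3% vs 5.4%; moderate: 55.0% vs 37.5%; severe: 61.7% vs 43.4% — Clinic S is lower every time.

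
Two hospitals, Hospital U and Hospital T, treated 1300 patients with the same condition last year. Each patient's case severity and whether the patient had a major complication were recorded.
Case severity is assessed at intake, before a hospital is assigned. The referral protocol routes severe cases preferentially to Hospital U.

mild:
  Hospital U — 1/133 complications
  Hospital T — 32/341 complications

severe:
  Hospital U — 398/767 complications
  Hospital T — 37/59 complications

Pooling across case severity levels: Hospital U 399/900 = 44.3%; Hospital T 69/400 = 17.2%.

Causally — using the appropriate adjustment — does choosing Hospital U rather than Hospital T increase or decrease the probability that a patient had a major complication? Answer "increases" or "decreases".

Since case severity is a pre-existing factor (not a product of the hospital) and it affects the outcome on its own, it is a confounder. The stratified rates, not the pooled rate, identify the causal effect.
Within each level — mild: 0.8% vs 9.4%; severe: 51.9% vs 62.7% — Hospital U is lower every time.

decreases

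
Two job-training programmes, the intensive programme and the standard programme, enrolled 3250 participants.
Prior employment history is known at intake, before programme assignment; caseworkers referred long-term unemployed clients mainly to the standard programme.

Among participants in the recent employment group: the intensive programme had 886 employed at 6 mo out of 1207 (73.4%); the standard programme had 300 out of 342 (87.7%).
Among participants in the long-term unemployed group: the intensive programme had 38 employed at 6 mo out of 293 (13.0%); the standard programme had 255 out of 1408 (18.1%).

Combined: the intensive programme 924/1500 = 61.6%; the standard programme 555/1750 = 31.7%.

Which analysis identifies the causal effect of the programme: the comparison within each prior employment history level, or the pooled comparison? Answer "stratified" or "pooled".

stratified

Within every prior employment history level the standard programme has the higher rate, yet pooled the intensive programme does — Simpson's reversal.
Prior employment history differs across programmes for reasons unrelated to any effect of the programme itself, and it separately predicts the outcome — a classic confounder. We must compare within prior employment history levels.
Within each level — recent employment: 73.4% vs 87.7%; long-term unemployed: 13.0% vs 18.1% — the standard programme is higher every time.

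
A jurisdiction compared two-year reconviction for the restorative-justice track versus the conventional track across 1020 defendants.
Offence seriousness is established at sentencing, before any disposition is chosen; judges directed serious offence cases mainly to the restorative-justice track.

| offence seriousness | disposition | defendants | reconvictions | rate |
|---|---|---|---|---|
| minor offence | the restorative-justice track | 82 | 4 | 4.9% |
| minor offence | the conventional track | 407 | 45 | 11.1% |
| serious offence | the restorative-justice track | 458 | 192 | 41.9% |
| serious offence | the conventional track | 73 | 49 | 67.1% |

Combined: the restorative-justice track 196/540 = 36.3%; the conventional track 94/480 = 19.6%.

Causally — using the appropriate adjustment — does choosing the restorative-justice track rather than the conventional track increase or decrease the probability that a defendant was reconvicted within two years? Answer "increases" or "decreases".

decreases

the restorative-justice track is lower inside every offence seriousness stratum but the conventional track is lower in aggregate. Whether to stratify depends on how offence seriousness relates to the disposition.
Offence seriousness is set before the disposition has any effect — it is not caused by the disposition — and it independently drives the outcome. That makes it a confounder, so the causal comparison is within offence seriousness levels.
Within each level — minor offence: 4.9% vs 11.1%; serious offence: 41.9% vs 67.1% — the restorative-justice track is lower every time.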